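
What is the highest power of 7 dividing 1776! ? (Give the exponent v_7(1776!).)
v_7(1776!) = 294

Legendre's formula: v_p(n!) = Σ_{k ≥ 1} ⌊n / p^k⌋. For p = 7, n = 1776, the terms are:
  ⌊1776/7^1⌋ = ⌊1776/7⌋ = 253
  ⌊1776/7^2⌋ = ⌊1776/49⌋ = 36
  ⌊1776/7^3⌋ = ⌊1776/343⌋ = 5
(the next term ⌊1776/7^4⌋ = 0, terminating the sum). Summing: v_7(1776!) = 253 + 36 + 5 = 294.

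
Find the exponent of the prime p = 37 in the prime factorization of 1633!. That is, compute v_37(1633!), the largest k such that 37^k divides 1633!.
v_37(1633!) = 45

Legendre's formula: v_p(n!) = Σ_{k ≥ 1} ⌊n / p^k⌋. For p = 37, n = 1633, the terms are:
  ⌊1633/37^1⌋ = ⌊1633/37⌋ = 44
  ⌊1633/37^2⌋ = ⌊1633/1369⌋ = 1
(the next term ⌊1633/37^3⌋ = 0, terminating the sum). Summing: v_37(1633!) = 44 + 1 = 45.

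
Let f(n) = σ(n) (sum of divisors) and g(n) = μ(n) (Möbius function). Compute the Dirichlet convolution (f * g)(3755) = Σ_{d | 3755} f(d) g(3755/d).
(σ * μ)(3755) = 3755

Divisors of 3755: [1, 5, 751, 3755]. For each d | 3755:
  d = 1: σ(1) · μ(3755/1) = 1 · 1 = 1
  d = 5: σ(5) · μ(3755/5) = 6 · -1 = -6
  d = 751: σ(751) · μ(3755/751) = 752 · -1 = -752
  d = 3755: σ(3755) · μ(3755/3755) = 4512 · 1 = 4512
Summing: (σ * μ)(3755) = 1 + -6 + -752 + 4512 = 3755.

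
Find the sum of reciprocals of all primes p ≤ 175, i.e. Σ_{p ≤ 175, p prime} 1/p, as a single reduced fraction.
Σ 1/p = 319420215161551700804173656907103406301944826032199624513259054823197/166589903787325219380851695350896256250980509594874862046961683989710

π(175) = 40, so the primes ≤ 175 are [2, 3, 5, 7, 11, 13, 17, 19, 23, 29, 31, 37, 41, 43, 47, 53, 59, 61, 67, 71, 73, 79, 83, 89, 97, 101, 103, 107, 109, 113, 127, 131, 137, 139, 149, 151, 157, 163, 167, 173]. Summing 1/p over these primes: 319420215161551700804173656907103406301944826032199624513259054823197/166589903787325219380851695350896256250980509594874862046961683989710 ≈ 1.9174. Mertens estimate ln ln(175) + 0.2615 ≈ 1.9034.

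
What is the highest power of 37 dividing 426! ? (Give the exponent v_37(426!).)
v_37(426!) = 11

Legendre's formula: v_p(n!) = Σ_{k ≥ 1} ⌊n / p^k⌋. For p = 37, n = 426, the terms are:
  ⌊426/37^1⌋ = ⌊426/37⌋ = 11
(the next term ⌊426/37^2⌋ = 0, terminating the sum). Summing: v_37(426!) = 11 = 11.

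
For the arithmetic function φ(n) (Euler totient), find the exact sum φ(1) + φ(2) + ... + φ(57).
Σ_{n ≤ 57} φ(n) = 1000

Compute φ(n) for each 1 ≤ n ≤ 57: φ(1) = 1, φ(2) = 1, φ(3) = 2, φ(4) = 2, φ(5) = 4, φ(6) = 2, φ(7) = 6, φ(8) = 4, φ(9) = 6, φ(10) = 4, φ(11) = 10, φ(12) = 4, φ(13) = 12, φ(14) = 6, φ(15) = 8, φ(16) = 8, φ(17) = 16, φ(18) = 6, φ(19) = 18, φ(20) = 8, φ(21) = 12, φ(22) = 10, φ(23) = 22, φ(24) = 8, φ(25) = 20, φ(26) = 12, φ(27) = 18, φ(28) = 12, φ(29) = 28, φ(30) = 8, φ(31) = 30, φ(32) = 16, φ(33) = 20, φ(34) = 16, φ(35) = 24, φ(36) = 12, φ(37) = 36, φ(38) = 18, φ(39) = 24, φ(40) = 16, φ(41) = 40, φ(42) = 12, φ(43) = 42, φ(44) = 20, φ(45) = 24, φ(46) = 22, φ(47) = 46, φ(48) = 16, φ(49) = 42, φ(50) = 20, φ(51) = 32, φ(52) = 24, φ(53) = 52, φ(54) = 18, φ(55) = 40, φ(56) = 24, φ(57) = 36. Summing all 57 values: 1000. (Average order: Σ_{n ≤ x} φ(n) ~ (3/π²) x². For x = 57, (3/π²)·57² ≈ 987.58.)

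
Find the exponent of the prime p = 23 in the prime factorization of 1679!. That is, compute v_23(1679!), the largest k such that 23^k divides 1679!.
v_23(1679!) = 76

Legendre's formula: v_p(n!) = Σ_{k ≥ 1} ⌊n / p^k⌋. For p = 23, n = 1679, the terms are:
  ⌊1679/23^1⌋ = ⌊1679/23⌋ = 73
  ⌊1679/23^2⌋ = ⌊1679/529⌋ = 3
(the next term ⌊1679/23^3⌋ = 0, terminating the sum). Summing: v_23(1679!) = 73 + 3 = 76.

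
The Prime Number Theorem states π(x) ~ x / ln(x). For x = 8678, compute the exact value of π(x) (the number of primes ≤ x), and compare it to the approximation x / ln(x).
π(8678) = 1080;  x/ln(x) ≈ 956.93;  relative error ≈ 11.40%.

Directly count primes up to 8678: π(8678) = 1080. The PNT approximation gives 8678/ln(8678) ≈ 8678/9.06855 ≈ 956.93. Relative error (π(x) − x/ln(x)) / π(x) ≈ 11.40%; the approximation is known to undercount slightly (Li(x) is a better estimate).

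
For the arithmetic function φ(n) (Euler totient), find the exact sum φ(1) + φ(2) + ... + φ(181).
Σ_{n ≤ 181} φ(n) = 10060

Compute φ(n) for each 1 ≤ n ≤ 181: φ(1) = 1, φ(2) = 1, φ(3) = 2, φ(4) = 2, φ(5) = 4, φ(6) = 2, φ(7) = 6, φ(8) = 4, φ(9) = 6, φ(10) = 4, φ(11) = 10, φ(12) = 4, φ(13) = 12, φ(14) = 6, φ(15) = 8, φ(16) = 8, φ(17) = 16, φ(18) = 6, φ(19) = 18, φ(20) = 8, φ(21) = 12, φ(22) = 10, φ(23) = 22, φ(24) = 8, φ(25) = 20, φ(26) = 12, φ(27) = 18, φ(28) = 12, φ(29) = 28, φ(30) = 8, φ(31) = 30, φ(32) = 16, φ(33) = 20, φ(34) = 16, φ(35) = 24, φ(36) = 12, φ(37) = 36, φ(38) = 18, φ(39) = 24, φ(40) = 16, φ(41) = 40, φ(42) = 12, φ(43) = 42, φ(44) = 20, φ(45) = 24, φ(46) = 22, φ(47) = 46, φ(48) = 16, φ(49) = 42, φ(50) = 20, φ(51) = 32, φ(52) = 24, φ(53) = 52, φ(54) = 18, φ(55) = 40, φ(56) = 24, φ(57) = 36, φ(58) = 28, φ(59) = 58, φ(60) = 16, φ(61) = 60, φ(62) = 30, φ(63) = 36, φ(64) = 32, φ(65) = 48, φ(66) = 20, φ(67) = 66, φ(68) = 32, φ(69) = 44, φ(70) = 24, φ(71) = 70, φ(72) = 24, φ(73) = 72, φ(74) = 36, φ(75) = 40, φ(76) = 36, φ(77) = 60, φ(78) = 24, φ(79) = 78, φ(80) = 32, φ(81) = 54, φ(82) = 40, φ(83) = 82, φ(84) = 24, φ(85) = 64, φ(86) = 42, φ(87) = 56, φ(88) = 40, φ(89) = 88, φ(90) = 24, φ(91) = 72, φ(92) = 44, φ(93) = 60, φ(94) = 46, φ(95) = 72, φ(96) = 32, φ(97) = 96, φ(98) = 42, φ(99) = 60, φ(100) = 40, φ(101) = 100, φ(102) = 32, φ(103) = 102, φ(104) = 48, φ(105) = 48, φ(106) = 52, φ(107) = 106, φ(108) = 36, φ(109) = 108, φ(110) = 40, φ(111) = 72, φ(112) = 48, φ(113) = 112, φ(114) = 36, φ(115) = 88, φ(116) = 56, φ(117) = 72, φ(118) = 58, φ(119) = 96, φ(120) = 32, φ(121) = 110, φ(122) = 60, φ(123) = 80, φ(124) = 60, φ(125) = 100, φ(126) = 36, φ(127) = 126, φ(128) = 64, φ(129) = 84, φ(130) = 48, φ(131) = 130, φ(132) = 40, φ(133) = 108, φ(134) = 66, φ(135) = 72, φ(136) = 64, φ(137) = 136, φ(138) = 44, φ(139) = 138, φ(140) = 48, φ(141) = 92, φ(142) = 70, φ(143) = 120, φ(144) = 48, φ(145) = 112, φ(146) = 72, φ(147) = 84, φ(148) = 72, φ(149) = 148, φ(150) = 40, φ(151) = 150, φ(152) = 72, φ(153) = 96, φ(154) = 60, φ(155) = 120, φ(156) = 48, φ(157) = 156, φ(158) = 78, φ(159) = 104, φ(160) = 64, φ(161) = 132, φ(162) = 54, φ(163) = 162, φ(164) = 80, φ(165) = 80, φ(166) = 82, φ(167) = 166, φ(168) = 48, φ(169) = 156, φ(170) = 64, φ(171) = 108, φ(172) = 84, φ(173) = 172, φ(174) = 56, φ(175) = 120, φ(176) = 80, φ(177) = 116, φ(178) = 88, φ(179) = 178, φ(180) = 48, φ(181) = 180. Summing all 181 values: 10060. (Average order: Σ_{n ≤ x} φ(n) ~ (3/π²) x². For x = 181, (3/π²)·181² ≈ 9958.15.)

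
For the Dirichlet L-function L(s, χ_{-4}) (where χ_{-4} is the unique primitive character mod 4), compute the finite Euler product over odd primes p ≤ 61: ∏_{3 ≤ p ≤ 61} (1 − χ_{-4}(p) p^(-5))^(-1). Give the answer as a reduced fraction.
∏ = 478212334295798677259125227573990358291095208018494528428976877948999059062284551009530475199/480056794509206891424767146601704797711651986953735424570384919662551238689346859653136384000

The odd primes p ≤ 61 are [3, 5, 7, 11, 13, 17, 19, 23, 29, 31, 37, 41, 43, 47, 53, 59, 61]. For each, χ(p) = 1 if p ≡ 1 mod 4, χ(p) = −1 if p ≡ 3 mod 4. Taking (1 − χ(p)/p^5)^(-1) = p^5/(p^5 − χ(p)): (1 − (-1)/3^5)^(-1) · (1 − (1)/5^5)^(-1) · (1 − (-1)/7^5)^(-1) · (1 − (-1)/11^5)^(-1) · (1 − (1)/13^5)^(-1) · (1 − (1)/17^5)^(-1) · (1 − (-1)/19^5)^(-1) · (1 − (-1)/23^5)^(-1) · (1 − (1)/29^5)^(-1) · (1 − (-1)/31^5)^(-1) · (1 − (1)/37^5)^(-1) · (1 − (1)/41^5)^(-1) · (1 − (-1)/43^5)^(-1) · (1 − (-1)/47^5)^(-1) · (1 − (1)/53^5)^(-1) · (1 − (-1)/59^5)^(-1) · (1 − (1)/61^5)^(-1) = 478212334295798677259125227573990358291095208018494528428976877948999059062284551009530475199/480056794509206891424767146601704797711651986953735424570384919662551238689346859653136384000.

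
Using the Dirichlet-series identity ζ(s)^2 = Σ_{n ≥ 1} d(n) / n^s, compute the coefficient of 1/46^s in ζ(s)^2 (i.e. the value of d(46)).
d(46) = 4

ζ(s)^2 = (Σ 1/m^s)(Σ 1/k^s). The coefficient of 1/n^s in the product is the number of ordered pairs (m, k) with mk = n, which equals d(n). For n = 46, divisors are [1, 2, 23, 46], so d(46) = 4.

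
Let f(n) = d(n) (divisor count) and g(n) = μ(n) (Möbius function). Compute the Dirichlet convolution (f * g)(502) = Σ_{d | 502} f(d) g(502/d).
(d * μ)(502) = 1

Divisors of 502: [1, 2, 251, 502]. For each d | 502:
  d = 1: d(1) · μ(502/1) = 1 · 1 = 1
  d = 2: d(2) · μ(502/2) = 2 · -1 = -2
  d = 251: d(251) · μ(502/251) = 2 · -1 = -2
  d = 502: d(502) · μ(502/502) = 4 · 1 = 4
Summing: (d * μ)(502) = 1 + -2 + -2 + 4 = 1.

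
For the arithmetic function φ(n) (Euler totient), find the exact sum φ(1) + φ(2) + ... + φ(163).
Σ_{n ≤ 163} φ(n) = 8154

Compute φ(n) for each 1 ≤ n ≤ 163: φ(1) = 1, φ(2) = 1, φ(3) = 2, φ(4) = 2, φ(5) = 4, φ(6) = 2, φ(7) = 6, φ(8) = 4, φ(9) = 6, φ(10) = 4, φ(11) = 10, φ(12) = 4, φ(13) = 12, φ(14) = 6, φ(15) = 8, φ(16) = 8, φ(17) = 16, φ(18) = 6, φ(19) = 18, φ(20) = 8, φ(21) = 12, φ(22) = 10, φ(23) = 22, φ(24) = 8, φ(25) = 20, φ(26) = 12, φ(27) = 18, φ(28) = 12, φ(29) = 28, φ(30) = 8, φ(31) = 30, φ(32) = 16, φ(33) = 20, φ(34) = 16, φ(35) = 24, φ(36) = 12, φ(37) = 36, φ(38) = 18, φ(39) = 24, φ(40) = 16, φ(41) = 40, φ(42) = 12, φ(43) = 42, φ(44) = 20, φ(45) = 24, φ(46) = 22, φ(47) = 46, φ(48) = 16, φ(49) = 42, φ(50) = 20, φ(51) = 32, φ(52) = 24, φ(53) = 52, φ(54) = 18, φ(55) = 40, φ(56) = 24, φ(57) = 36, φ(58) = 28, φ(59) = 58, φ(60) = 16, φ(61) = 60, φ(62) = 30, φ(63) = 36, φ(64) = 32, φ(65) = 48, φ(66) = 20, φ(67) = 66, φ(68) = 32, φ(69) = 44, φ(70) = 24, φ(71) = 70, φ(72) = 24, φ(73) = 72, φ(74) = 36, φ(75) = 40, φ(76) = 36, φ(77) = 60, φ(78) = 24, φ(79) = 78, φ(80) = 32, φ(81) = 54, φ(82) = 40, φ(83) = 82, φ(84) = 24, φ(85) = 64, φ(86) = 42, φ(87) = 56, φ(88) = 40, φ(89) = 88, φ(90) = 24, φ(91) = 72, φ(92) = 44, φ(93) = 60, φ(94) = 46, φ(95) = 72, φ(96) = 32, φ(97) = 96, φ(98) = 42, φ(99) = 60, φ(100) = 40, φ(101) = 100, φ(102) = 32, φ(103) = 102, φ(104) = 48, φ(105) = 48, φ(106) = 52, φ(107) = 106, φ(108) = 36, φ(109) = 108, φ(110) = 40, φ(111) = 72, φ(112) = 48, φ(113) = 112, φ(114) = 36, φ(115) = 88, φ(116) = 56, φ(117) = 72, φ(118) = 58, φ(119) = 96, φ(120) = 32, φ(121) = 110, φ(122) = 60, φ(123) = 80, φ(124) = 60, φ(125) = 100, φ(126) = 36, φ(127) = 126, φ(128) = 64, φ(129) = 84, φ(130) = 48, φ(131) = 130, φ(132) = 40, φ(133) = 108, φ(134) = 66, φ(135) = 72, φ(136) = 64, φ(137) = 136, φ(138) = 44, φ(139) = 138, φ(140) = 48, φ(141) = 92, φ(142) = 70, φ(143) = 120, φ(144) = 48, φ(145) = 112, φ(146) = 72, φ(147) = 84, φ(148) = 72, φ(149) = 148, φ(150) = 40, φ(151) = 150, φ(152) = 72, φ(153) = 96, φ(154) = 60, φ(155) = 120, φ(156) = 48, φ(157) = 156, φ(158) = 78, φ(159) = 104, φ(160) = 64, φ(161) = 132, φ(162) = 54, φ(163) = 162. Summing all 163 values: 8154. (Average order: Σ_{n ≤ x} φ(n) ~ (3/π²) x². For x = 163, (3/π²)·163² ≈ 8076.01.)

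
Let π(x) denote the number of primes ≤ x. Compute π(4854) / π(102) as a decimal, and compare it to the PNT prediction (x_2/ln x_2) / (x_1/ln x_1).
π(4854)/π(102) = 650/26 ≈ 25.0000;  PNT prediction ≈ 25.9314.

π(102) = 26 and π(4854) = 650, so π(4854)/π(102) ≈ 25.0000. The PNT-predicted ratio is (4854/ln(4854)) / (102/ln(102)) ≈ 25.9314. The two agree to within a few percent, as expected.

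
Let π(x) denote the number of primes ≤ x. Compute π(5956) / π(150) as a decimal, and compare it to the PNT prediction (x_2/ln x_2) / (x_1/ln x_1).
π(5956)/π(150) = 781/35 ≈ 22.3143;  PNT prediction ≈ 22.8891.

π(150) = 35 and π(5956) = 781, so π(5956)/π(150) ≈ 22.3143. The PNT-predicted ratio is (5956/ln(5956)) / (150/ln(150)) ≈ 22.8891. The two agree to within a few percent, as expected.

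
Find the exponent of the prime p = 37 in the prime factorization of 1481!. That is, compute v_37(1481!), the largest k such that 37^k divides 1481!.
v_37(1481!) = 41

Legendre's formula: v_p(n!) = Σ_{k ≥ 1} ⌊n / p^k⌋. For p = 37, n = 1481, the terms are:
  ⌊1481/37^1⌋ = ⌊1481/37⌋ = 40
  ⌊1481/37^2⌋ = ⌊1481/1369⌋ = 1
(the next term ⌊1481/37^3⌋ = 0, terminating the sum). Summing: v_37(1481!) = 40 + 1 = 41.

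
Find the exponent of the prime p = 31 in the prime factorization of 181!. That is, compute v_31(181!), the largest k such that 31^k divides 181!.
v_31(181!) = 5

Legendre's formula: v_p(n!) = Σ_{k ≥ 1} ⌊n / p^k⌋. For p = 31, n = 181, the terms are:
  ⌊181/31^1⌋ = ⌊181/31⌋ = 5
(the next term ⌊181/31^2⌋ = 0, terminating the sum). Summing: v_31(181!) = 5 = 5.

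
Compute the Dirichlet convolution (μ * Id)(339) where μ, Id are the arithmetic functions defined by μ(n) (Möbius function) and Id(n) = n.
(μ * Id)(339) = 224

Divisors of 339: [1, 3, 113, 339]. For each d | 339:
  d = 1: μ(1) · Id(339/1) = 1 · 339 = 339
  d = 3: μ(3) · Id(339/3) = -1 · 113 = -113
  d = 113: μ(113) · Id(339/113) = -1 · 3 = -3
  d = 339: μ(339) · Id(339/339) = 1 · 1 = 1
Summing: (μ * Id)(339) = 339 + -113 + -3 + 1 = 224.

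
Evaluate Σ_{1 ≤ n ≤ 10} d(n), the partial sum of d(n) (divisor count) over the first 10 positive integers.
Σ_{n ≤ 10} d(n) = 27

Compute d(n) for each 1 ≤ n ≤ 10: d(1) = 1, d(2) = 2, d(3) = 2, d(4) = 3, d(5) = 2, d(6) = 4, d(7) = 2, d(8) = 4, d(9) = 3, d(10) = 4. Summing all 10 values: 27. (Dirichlet's divisor formula: Σ_{n ≤ x} d(n) = x ln(x) + (2γ − 1) x + O(√x). For x = 10, the asymptotic estimate is ≈ 24.57.)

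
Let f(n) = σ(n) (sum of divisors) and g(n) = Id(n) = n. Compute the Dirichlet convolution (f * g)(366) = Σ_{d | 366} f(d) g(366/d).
(σ * Id)(366) = 4305

Divisors of 366: [1, 2, 3, 6, 61, 122, 183, 366]. For each d | 366:
  d = 1: σ(1) · Id(366/1) = 1 · 366 = 366
  d = 2: σ(2) · Id(366/2) = 3 · 183 = 549
  d = 3: σ(3) · Id(366/3) = 4 · 122 = 488
  d = 6: σ(6) · Id(366/6) = 12 · 61 = 732
  d = 61: σ(61) · Id(366/61) = 62 · 6 = 372
  d = 122: σ(122) · Id(366/122) = 186 · 3 = 558
  d = 183: σ(183) · Id(366/183) = 248 · 2 = 496
  d = 366: σ(366) · Id(366/366) = 744 · 1 = 744
Summing: (σ * Id)(366) = 366 + 549 + 488 + 732 + 372 + 558 + 496 + 744 = 4305.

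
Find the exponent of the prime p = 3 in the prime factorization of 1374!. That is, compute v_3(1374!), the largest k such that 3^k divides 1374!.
v_3(1374!) = 682

Legendre's formula: v_p(n!) = Σ_{k ≥ 1} ⌊n / p^k⌋. For p = 3, n = 1374, the terms are:
  ⌊1374/3^1⌋ = ⌊1374/3⌋ = 458
  ⌊1374/3^2⌋ = ⌊1374/9⌋ = 152
  ⌊1374/3^3⌋ = ⌊1374/27⌋ = 50
  ⌊1374/3^4⌋ = ⌊1374/81⌋ = 16
  ⌊1374/3^5⌋ = ⌊1374/243⌋ = 5
  ⌊1374/3^6⌋ = ⌊1374/729⌋ = 1
(the next term ⌊1374/3^7⌋ = 0, terminating the sum). Summing: v_3(1374!) = 458 + 152 + 50 + 16 + 5 + 1 = 682.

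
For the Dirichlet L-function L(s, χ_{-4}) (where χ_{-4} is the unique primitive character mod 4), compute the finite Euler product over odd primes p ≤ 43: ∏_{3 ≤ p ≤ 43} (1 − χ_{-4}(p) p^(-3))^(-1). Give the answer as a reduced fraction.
∏ = 53382899586415799670070183783895/55093305095879233542015487574016

The odd primes p ≤ 43 are [3, 5, 7, 11, 13, 17, 19, 23, 29, 31, 37, 41, 43]. For each, χ(p) = 1 if p ≡ 1 mod 4, χ(p) = −1 if p ≡ 3 mod 4. Taking (1 − χ(p)/p^3)^(-1) = p^3/(p^3 − χ(p)): (1 − (-1)/3^3)^(-1) · (1 − (1)/5^3)^(-1) · (1 − (-1)/7^3)^(-1) · (1 − (-1)/11^3)^(-1) · (1 − (1)/13^3)^(-1) · (1 − (1)/17^3)^(-1) · (1 − (-1)/19^3)^(-1) · (1 − (-1)/23^3)^(-1) · (1 − (1)/29^3)^(-1) · (1 − (-1)/31^3)^(-1) · (1 − (1)/37^3)^(-1) · (1 − (1)/41^3)^(-1) · (1 − (-1)/43^3)^(-1) = 53382899586415799670070183783895/55093305095879233542015487574016.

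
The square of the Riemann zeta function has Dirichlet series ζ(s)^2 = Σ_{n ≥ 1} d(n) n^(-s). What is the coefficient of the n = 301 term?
d(301) = 4

ζ(s)^2 = (Σ 1/m^s)(Σ 1/k^s). The coefficient of 1/n^s in the product is the number of ordered pairs (m, k) with mk = n, which equals d(n). For n = 301, divisors are [1, 7, 43, 301], so d(301) = 4.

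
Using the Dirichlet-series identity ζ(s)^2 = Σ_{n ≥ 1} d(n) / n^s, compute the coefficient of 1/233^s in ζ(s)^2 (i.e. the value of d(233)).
d(233) = 2

ζ(s)^2 = (Σ 1/m^s)(Σ 1/k^s). The coefficient of 1/n^s in the product is the number of ordered pairs (m, k) with mk = n, which equals d(n). For n = 233, divisors are [1, 233], so d(233) = 2.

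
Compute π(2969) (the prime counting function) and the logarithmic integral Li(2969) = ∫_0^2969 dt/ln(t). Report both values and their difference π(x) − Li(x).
π(2969) = 428;  Li(2969) ≈ 438.88;  π(x) − Li(x) ≈ -10.88.

Direct count of primes ≤ 2969 gives π(2969) = 428. Numerical evaluation of the logarithmic integral gives Li(2969) ≈ 438.88. The difference π(x) − Li(x) ≈ -10.88 is typically negative for small/moderate x (Li(x) overestimates), though Littlewood's theorem shows this sign changes infinitely often.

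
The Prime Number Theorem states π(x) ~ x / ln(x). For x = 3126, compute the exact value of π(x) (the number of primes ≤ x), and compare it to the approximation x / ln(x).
π(3126) = 445;  x/ln(x) ≈ 388.44;  relative error ≈ 12.71%.

Directly count primes up to 3126: π(3126) = 445. The PNT approximation gives 3126/ln(3126) ≈ 3126/8.04751 ≈ 388.44. Relative error (π(x) − x/ln(x)) / π(x) ≈ 12.71%; the approximation is known to undercount slightly (Li(x) is a better estimate).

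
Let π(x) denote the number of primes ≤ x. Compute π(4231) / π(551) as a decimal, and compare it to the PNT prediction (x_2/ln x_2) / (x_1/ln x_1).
π(4231)/π(551) = 580/101 ≈ 5.7426;  PNT prediction ≈ 5.8042.

π(551) = 101 and π(4231) = 580, so π(4231)/π(551) ≈ 5.7426. The PNT-predicted ratio is (4231/ln(4231)) / (551/ln(551)) ≈ 5.8042. The two agree to within a few percent, as expected.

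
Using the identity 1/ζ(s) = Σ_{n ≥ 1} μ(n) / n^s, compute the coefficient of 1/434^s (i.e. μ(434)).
μ(434) = -1

Factor n = 434 = 2 · 7 · 31. μ(n) = 0 if any exponent ≥ 2 (not squarefree); otherwise μ(n) = (−1)^{ω(n)} where ω(n) is the number of distinct prime factors. Applying: μ(434) = -1.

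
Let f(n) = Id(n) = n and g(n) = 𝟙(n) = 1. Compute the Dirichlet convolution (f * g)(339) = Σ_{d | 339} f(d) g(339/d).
(Id * 𝟙)(339) = 456

Divisors of 339: [1, 3, 113, 339]. For each d | 339:
  d = 1: Id(1) · 𝟙(339/1) = 1 · 1 = 1
  d = 3: Id(3) · 𝟙(339/3) = 3 · 1 = 3
  d = 113: Id(113) · 𝟙(339/113) = 113 · 1 = 113
  d = 339: Id(339) · 𝟙(339/339) = 339 · 1 = 339
Summing: (Id * 𝟙)(339) = 1 + 3 + 113 + 339 = 456.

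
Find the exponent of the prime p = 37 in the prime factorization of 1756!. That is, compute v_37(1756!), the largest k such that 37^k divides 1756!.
v_37(1756!) = 48

Legendre's formula: v_p(n!) = Σ_{k ≥ 1} ⌊n / p^k⌋. For p = 37, n = 1756, the terms are:
  ⌊1756/37^1⌋ = ⌊1756/37⌋ = 47
  ⌊1756/37^2⌋ = ⌊1756/1369⌋ = 1
(the next term ⌊1756/37^3⌋ = 0, terminating the sum). Summing: v_37(1756!) = 47 + 1 = 48.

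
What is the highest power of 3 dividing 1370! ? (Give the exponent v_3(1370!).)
v_3(1370!) = 680

Legendre's formula: v_p(n!) = Σ_{k ≥ 1} ⌊n / p^k⌋. For p = 3, n = 1370, the terms are:
  ⌊1370/3^1⌋ = ⌊1370/3⌋ = 456
  ⌊1370/3^2⌋ = ⌊1370/9⌋ = 152
  ⌊1370/3^3⌋ = ⌊1370/27⌋ = 50
  ⌊1370/3^4⌋ = ⌊1370/81⌋ = 16
  ⌊1370/3^5⌋ = ⌊1370/243⌋ = 5
  ⌊1370/3^6⌋ = ⌊1370/729⌋ = 1
(the next term ⌊1370/3^7⌋ = 0, terminating the sum). Summing: v_3(1370!) = 456 + 152 + 50 + 16 + 5 + 1 = 680.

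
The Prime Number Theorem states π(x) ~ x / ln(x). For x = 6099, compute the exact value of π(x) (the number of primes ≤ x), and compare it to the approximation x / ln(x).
π(6099) = 795;  x/ln(x) ≈ 699.76;  relative error ≈ 11.98%.

Directly count primes up to 6099: π(6099) = 795. The PNT approximation gives 6099/ln(6099) ≈ 6099/8.71588 ≈ 699.76. Relative error (π(x) − x/ln(x)) / π(x) ≈ 11.98%; the approximation is known to undercount slightly (Li(x) is a better estimate).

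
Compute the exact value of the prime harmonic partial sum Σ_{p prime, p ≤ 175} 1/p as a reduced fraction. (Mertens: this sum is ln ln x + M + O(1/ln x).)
Σ 1/p = 319420215161551700804173656907103406301944826032199624513259054823197/166589903787325219380851695350896256250980509594874862046961683989710

π(175) = 40, so the primes ≤ 175 are [2, 3, 5, 7, 11, 13, 17, 19, 23, 29, 31, 37, 41, 43, 47, 53, 59, 61, 67, 71, 73, 79, 83, 89, 97, 101, 103, 107, 109, 113, 127, 131, 137, 139, 149, 151, 157, 163, 167, 173]. Summing 1/p over these primes: 319420215161551700804173656907103406301944826032199624513259054823197/166589903787325219380851695350896256250980509594874862046961683989710 ≈ 1.9174. Mertens estimate ln ln(175) + 0.2615 ≈ 1.9034.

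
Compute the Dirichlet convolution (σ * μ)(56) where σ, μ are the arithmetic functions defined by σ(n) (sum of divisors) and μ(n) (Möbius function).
(σ * μ)(56) = 56

Divisors of 56: [1, 2, 4, 7, 8, 14, 28, 56]. For each d | 56:
  d = 1: σ(1) · μ(56/1) = 1 · 0 = 0
  d = 2: σ(2) · μ(56/2) = 3 · 0 = 0
  d = 4: σ(4) · μ(56/4) = 7 · 1 = 7
  d = 7: σ(7) · μ(56/7) = 8 · 0 = 0
  d = 8: σ(8) · μ(56/8) = 15 · -1 = -15
  d = 14: σ(14) · μ(56/14) = 24 · 0 = 0
  d = 28: σ(28) · μ(56/28) = 56 · -1 = -56
  d = 56: σ(56) · μ(56/56) = 120 · 1 = 120
Summing: (σ * μ)(56) = 0 + 0 + 7 + 0 + -15 + 0 + -56 + 120 = 56.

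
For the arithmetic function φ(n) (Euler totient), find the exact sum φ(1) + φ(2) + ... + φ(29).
Σ_{n ≤ 29} φ(n) = 270

Compute φ(n) for each 1 ≤ n ≤ 29: φ(1) = 1, φ(2) = 1, φ(3) = 2, φ(4) = 2, φ(5) = 4, φ(6) = 2, φ(7) = 6, φ(8) = 4, φ(9) = 6, φ(10) = 4, φ(11) = 10, φ(12) = 4, φ(13) = 12, φ(14) = 6, φ(15) = 8, φ(16) = 8, φ(17) = 16, φ(18) = 6, φ(19) = 18, φ(20) = 8, φ(21) = 12, φ(22) = 10, φ(23) = 22, φ(24) = 8, φ(25) = 20, φ(26) = 12, φ(27) = 18, φ(28) = 12, φ(29) = 28. Summing all 29 values: 270. (Average order: Σ_{n ≤ x} φ(n) ~ (3/π²) x². For x = 29, (3/π²)·29² ≈ 255.63.)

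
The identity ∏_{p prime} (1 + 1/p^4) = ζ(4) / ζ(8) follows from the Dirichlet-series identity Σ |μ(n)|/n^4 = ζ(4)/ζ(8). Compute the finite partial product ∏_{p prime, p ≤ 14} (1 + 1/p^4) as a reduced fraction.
∏ = 54787204936389122/50827803952550625

The primes p ≤ 14 are [2, 3, 5, 7, 11, 13]. For each, (1 + 1/p^4) = (p^4 + 1)/p^4. Multiplying these fractions over p ∈ [2, 3, 5, 7, 11, 13] gives 54787204936389122/50827803952550625. (In the limit P → ∞ this tends to ζ(4)/ζ(8).)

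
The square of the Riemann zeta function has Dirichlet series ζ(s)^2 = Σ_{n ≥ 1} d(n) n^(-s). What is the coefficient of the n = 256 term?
d(256) = 9

ζ(s)^2 = (Σ 1/m^s)(Σ 1/k^s). The coefficient of 1/n^s in the product is the number of ordered pairs (m, k) with mk = n, which equals d(n). For n = 256, divisors are [1, 2, 4, 8, 16, 32, 64, 128, 256], so d(256) = 9.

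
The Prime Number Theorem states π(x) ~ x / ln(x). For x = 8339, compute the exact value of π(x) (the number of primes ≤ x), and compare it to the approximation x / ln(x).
π(8339) = 1045;  x/ln(x) ≈ 923.61;  relative error ≈ 11.62%.

Directly count primes up to 8339: π(8339) = 1045. The PNT approximation gives 8339/ln(8339) ≈ 8339/9.02870 ≈ 923.61. Relative error (π(x) − x/ln(x)) / π(x) ≈ 11.62%; the approximation is known to undercount slightly (Li(x) is a better estimate).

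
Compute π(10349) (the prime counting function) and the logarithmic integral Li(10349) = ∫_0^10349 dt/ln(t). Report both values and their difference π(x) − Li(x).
π(10349) = 1270;  Li(10349) ≈ 1283.96;  π(x) − Li(x) ≈ -13.96.

Direct count of primes ≤ 10349 gives π(10349) = 1270. Numerical evaluation of the logarithmic integral gives Li(10349) ≈ 1283.96. The difference π(x) − Li(x) ≈ -13.96 is typically negative for small/moderate x (Li(x) overestimates), though Littlewood's theorem shows this sign changes infinitely often.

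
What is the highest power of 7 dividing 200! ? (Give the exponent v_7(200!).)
v_7(200!) = 32

Legendre's formula: v_p(n!) = Σ_{k ≥ 1} ⌊n / p^k⌋. For p = 7, n = 200, the terms are:
  ⌊200/7^1⌋ = ⌊200/7⌋ = 28
  ⌊200/7^2⌋ = ⌊200/49⌋ = 4
(the next term ⌊200/7^3⌋ = 0, terminating the sum). Summing: v_7(200!) = 28 + 4 = 32.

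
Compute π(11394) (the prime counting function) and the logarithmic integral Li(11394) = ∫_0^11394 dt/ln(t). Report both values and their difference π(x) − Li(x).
π(11394) = 1375;  Li(11394) ≈ 1396.40;  π(x) − Li(x) ≈ -21.40.

Direct count of primes ≤ 11394 gives π(11394) = 1375. Numerical evaluation of the logarithmic integral gives Li(11394) ≈ 1396.40. The difference π(x) − Li(x) ≈ -21.40 is typically negative for small/moderate x (Li(x) overestimates), though Littlewood's theorem shows this sign changes infinitely often.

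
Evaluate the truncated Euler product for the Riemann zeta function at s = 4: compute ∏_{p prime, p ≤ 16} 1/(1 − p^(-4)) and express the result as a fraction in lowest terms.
∏ = 11033033011/10194124800

The primes p ≤ 16 are [2, 3, 5, 7, 11, 13]. For each prime, (1 − 1/p^4)^(-1) = p^4 / (p^4 − 1). The product is (1 − 1/2^4)^(-1), (1 − 1/3^4)^(-1), (1 − 1/5^4)^(-1), (1 − 1/7^4)^(-1), (1 − 1/11^4)^(-1), (1 − 1/13^4)^(-1) = ∏ p^4 / (p^4 − 1) = 11033033011/10194124800.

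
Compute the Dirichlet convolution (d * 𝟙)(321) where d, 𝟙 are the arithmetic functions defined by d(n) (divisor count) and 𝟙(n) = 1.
(d * 𝟙)(321) = 9

Divisors of 321: [1, 3, 107, 321]. For each d | 321:
  d = 1: d(1) · 𝟙(321/1) = 1 · 1 = 1
  d = 3: d(3) · 𝟙(321/3) = 2 · 1 = 2
  d = 107: d(107) · 𝟙(321/107) = 2 · 1 = 2
  d = 321: d(321) · 𝟙(321/321) = 4 · 1 = 4
Summing: (d * 𝟙)(321) = 1 + 2 + 2 + 4 = 9.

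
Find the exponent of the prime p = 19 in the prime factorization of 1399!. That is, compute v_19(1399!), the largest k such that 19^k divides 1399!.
v_19(1399!) = 76

Legendre's formula: v_p(n!) = Σ_{k ≥ 1} ⌊n / p^k⌋. For p = 19, n = 1399, the terms are:
  ⌊1399/19^1⌋ = ⌊1399/19⌋ = 73
  ⌊1399/19^2⌋ = ⌊1399/361⌋ = 3
(the next term ⌊1399/19^3⌋ = 0, terminating the sum). Summing: v_19(1399!) = 73 + 3 = 76.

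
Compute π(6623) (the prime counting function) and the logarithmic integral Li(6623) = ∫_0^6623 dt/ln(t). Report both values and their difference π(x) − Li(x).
π(6623) = 855;  Li(6623) ≈ 871.62;  π(x) − Li(x) ≈ -16.62.

Direct count of primes ≤ 6623 gives π(6623) = 855. Numerical evaluation of the logarithmic integral gives Li(6623) ≈ 871.62. The difference π(x) − Li(x) ≈ -16.62 is typically negative for small/moderate x (Li(x) overestimates), though Littlewood's theorem shows this sign changes infinitely often.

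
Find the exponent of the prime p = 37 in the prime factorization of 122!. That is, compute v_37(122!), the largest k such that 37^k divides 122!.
v_37(122!) = 3

Legendre's formula: v_p(n!) = Σ_{k ≥ 1} ⌊n / p^k⌋. For p = 37, n = 122, the terms are:
  ⌊122/37^1⌋ = ⌊122/37⌋ = 3
(the next term ⌊122/37^2⌋ = 0, terminating the sum). Summing: v_37(122!) = 3 = 3.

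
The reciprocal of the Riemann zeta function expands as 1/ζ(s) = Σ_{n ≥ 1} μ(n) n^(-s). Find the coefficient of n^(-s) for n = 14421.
μ(14421) = 1

Factor n = 14421 = 3 · 11 · 19 · 23. μ(n) = 0 if any exponent ≥ 2 (not squarefree); otherwise μ(n) = (−1)^{ω(n)} where ω(n) is the number of distinct prime factors. Applying: μ(14421) = 1.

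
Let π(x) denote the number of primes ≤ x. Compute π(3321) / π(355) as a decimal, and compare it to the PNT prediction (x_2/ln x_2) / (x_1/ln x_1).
π(3321)/π(355) = 467/71 ≈ 6.5775;  PNT prediction ≈ 6.7752.

π(355) = 71 and π(3321) = 467, so π(3321)/π(355) ≈ 6.5775. The PNT-predicted ratio is (3321/ln(3321)) / (355/ln(355)) ≈ 6.7752. The two agree to within a few percent, as expected.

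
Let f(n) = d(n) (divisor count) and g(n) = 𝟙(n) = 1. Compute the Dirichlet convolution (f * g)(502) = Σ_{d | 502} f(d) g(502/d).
(d * 𝟙)(502) = 9

Divisors of 502: [1, 2, 251, 502]. For each d | 502:
  d = 1: d(1) · 𝟙(502/1) = 1 · 1 = 1
  d = 2: d(2) · 𝟙(502/2) = 2 · 1 = 2
  d = 251: d(251) · 𝟙(502/251) = 2 · 1 = 2
  d = 502: d(502) · 𝟙(502/502) = 4 · 1 = 4
Summing: (d * 𝟙)(502) = 1 + 2 + 2 + 4 = 9.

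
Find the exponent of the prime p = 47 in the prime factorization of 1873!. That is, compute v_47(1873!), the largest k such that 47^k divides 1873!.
v_47(1873!) = 39

Legendre's formula: v_p(n!) = Σ_{k ≥ 1} ⌊n / p^k⌋. For p = 47, n = 1873, the terms are:
  ⌊1873/47^1⌋ = ⌊1873/47⌋ = 39
(the next term ⌊1873/47^2⌋ = 0, terminating the sum). Summing: v_47(1873!) = 39 = 39.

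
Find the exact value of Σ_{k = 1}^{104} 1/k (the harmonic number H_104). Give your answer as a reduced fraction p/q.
H_104 = 151628729214843927768244125436857365638449733/29012042540587955997705808574162155756055616

Direct summation: H_104 = 1 + 1/2 + ... + 1/104. The least common denominator is lcm(1, ..., 104) = 725301063514698899942645214354053893901390400; over this denominator the numerator is 725301063514698899942645214354053893901390400 + 362650531757349449971322607177026946950695200 + 241767021171566299980881738118017964633796800 + 181325265878674724985661303588513473475347600 + 145060212702939779988529042870810778780278080 + 120883510585783149990440869059008982316898400 + 103614437644956985706092173479150556271627200 + 90662632939337362492830651794256736737673800 + 80589007057188766660293912706005988211265600 + 72530106351469889994264521435405389390139040 + 65936460319518081812967746759459444900126400 + 60441755292891574995220434529504491158449200 + 55792389501130684610972708796465684146260800 + 51807218822478492853046086739575278135813600 + 48353404234313259996176347623603592926759360 + 45331316469668681246415325897128368368836900 + 42664768442041111761332071432591405523611200 + 40294503528594383330146956353002994105632800 + 38173740184984152628560274439687047047441600 + 36265053175734944997132260717702694695069520 + 34538145881652328568697391159716852090542400 + 32968230159759040906483873379729722450063200 + 31534828848465169562723704971915386691364800 + 30220877646445787497610217264752245579224600 + 29012042540587955997705808574162155756055616 + 27896194750565342305486354398232842073130400 + 26863002352396255553431304235335329403755200 + 25903609411239246426523043369787639067906800 + 25010381500506858618711903943243237720737600 + 24176702117156629998088173811801796463379680 + 23396808500474158062665974656582383674238400 + 22665658234834340623207662948564184184418450 + 21978820106506027270989248919819814966708800 + 21332384221020555880666035716295702761805600 + 20722887528991397141218434695830111254325440 + 20147251764297191665073478176501497052816400 + 19602731446343213511963384171731186321659200 + 19086870092492076314280137219843523523720800 + 18597463167043561536990902932155228048753600 + 18132526587867472498566130358851347347534760 + 17690269841821924388845005228147655948814400 + 17269072940826164284348695579858426045271200 + 16867466593365090696340586380326834741892800 + 16484115079879520453241936689864861225031600 + 16117801411437753332058782541201197642253120 + 15767414424232584781361852485957693345682400 + 15431937521589338296652025837320295614923200 + 15110438823222893748805108632376122789612300 + 14802062520708140815156024782735793753089600 + 14506021270293977998852904287081077878027808 + 14221589480680370587110690477530468507870400 + 13948097375282671152743177199116421036565200 + 13684925726692432074389532346302903658516800 + 13431501176198127776715652117667664701877600 + 13187292063903616362593549351891888980025280 + 12951804705619623213261521684893819533953400 + 12724580061661384209520091479895682349147200 + 12505190750253429309355951971621618860368800 + 12293238364655913558349918887356845659345600 + 12088351058578314999044086905900898231689840 + 11890181369093424589223692038591047441006400 + 11698404250237079031332987328291191837119200 + 11512715293884109522899130386572284030180800 + 11332829117417170311603831474282092092209225 + 11158477900226136922194541759293136829252160 + 10989410053253013635494624459909907483354400 + 10825389007682073133472316632150058117931200 + 10666192110510277940333017858147851380902800 + 10511609616155056520907901657305128897121600 + 10361443764495698570609217347915055627162720 + 10215507936826745069614721328930336533822400 + 10073625882148595832536739088250748526408200 + 9935631007050669862228016634987039642484800 + 9801365723171606755981692085865593160829600 + 9670680846862651999235269524720718585351872 + 9543435046246038157140068609921761761860400 + 9419494331359725973281106679922777842875200 + 9298731583521780768495451466077614024376800 + 9181026120439226581552471067772834100017600 + 9066263293933736249283065179425673673767380 + 8954334117465418517810434745111776467918400 + 8845134920910962194422502614073827974407200 + 8738567030297577107742713425952456553028800 + 8634536470413082142174347789929213022635600 + 8532953688408222352266414286518281104722240 + 8433733296682545348170293190163417370946400 + 8336793833502286206237301314414412573579200 + 8242057539939760226620968344932430612515800 + 8149450151850549437557811397236560605633600 + 8058900705718876666029391270600598821126560 + 7970341357304383515853244113780812020894400 + 7883707212116292390680926242978846672841200 + 7798936166824719354221991552194127891412800 + 7715968760794669148326012918660147807461600 + 7634748036996830525712054887937409409488320 + 7555219411611446874402554316188061394806150 + 7477330551697926803532424890247978287643200 + 7401031260354070407578012391367896876544800 + 7326273368835342423663082973273271655569600 + 7253010635146988999426452143540538939013904 + 7181198648660385147946982320337167266350400 + 7110794740340185293555345238765234253935200 + 7041757898200960193617914702466542659236800 + 6974048687641335576371588599558210518282600 = 3790718230371098194206103135921434140961243325, so H_104 = 3790718230371098194206103135921434140961243325/725301063514698899942645214354053893901390400; reducing by gcd(3790718230371098194206103135921434140961243325, 725301063514698899942645214354053893901390400) = 25 gives 151628729214843927768244125436857365638449733/29012042540587955997705808574162155756055616 ≈ 5.22641. (The PNT-adjacent estimate ln(104) + γ ≈ 5.22161 matches within O(1/n).)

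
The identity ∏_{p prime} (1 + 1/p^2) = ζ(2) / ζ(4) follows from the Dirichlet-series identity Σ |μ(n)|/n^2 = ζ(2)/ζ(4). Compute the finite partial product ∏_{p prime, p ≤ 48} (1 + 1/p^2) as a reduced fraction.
∏ = 101793085732936000000000/67237345888235944242129

The primes p ≤ 48 are [2, 3, 5, 7, 11, 13, 17, 19, 23, 29, 31, 37, 41, 43, 47]. For each, (1 + 1/p^2) = (p^2 + 1)/p^2. Multiplying these fractions over p ∈ [2, 3, 5, 7, 11, 13, 17, 19, 23, 29, 31, 37, 41, 43, 47] gives 101793085732936000000000/67237345888235944242129. (In the limit P → ∞ this tends to ζ(2)/ζ(4).)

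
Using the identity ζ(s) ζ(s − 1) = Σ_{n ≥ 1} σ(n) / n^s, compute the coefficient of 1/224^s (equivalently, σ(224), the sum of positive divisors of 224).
σ(224) = 504

In the product (Σ m^0/m^s)(Σ k / k^s) = Σ (Σ_{d | n} d) / n^s, the coefficient of 1/n^s is σ(n) = Σ_{d | n} d. For n = 224, divisors are [1, 2, 4, 7, 8, 14, 16, 28, 32, 56, 112, 224]; summing: σ(224) = 504.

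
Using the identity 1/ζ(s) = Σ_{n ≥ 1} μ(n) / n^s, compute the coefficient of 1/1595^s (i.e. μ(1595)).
μ(1595) = -1

Factor n = 1595 = 5 · 11 · 29. μ(n) = 0 if any exponent ≥ 2 (not squarefree); otherwise μ(n) = (−1)^{ω(n)} where ω(n) is the number of distinct prime factors. Applying: μ(1595) = -1.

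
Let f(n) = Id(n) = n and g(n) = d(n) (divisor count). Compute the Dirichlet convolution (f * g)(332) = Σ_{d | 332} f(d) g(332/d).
(Id * d)(332) = 935

Divisors of 332: [1, 2, 4, 83, 166, 332]. For each d | 332:
  d = 1: Id(1) · d(332/1) = 1 · 6 = 6
  d = 2: Id(2) · d(332/2) = 2 · 4 = 8
  d = 4: Id(4) · d(332/4) = 4 · 2 = 8
  d = 83: Id(83) · d(332/83) = 83 · 3 = 249
  d = 166: Id(166) · d(332/166) = 166 · 2 = 332
  d = 332: Id(332) · d(332/332) = 332 · 1 = 332
Summing: (Id * d)(332) = 6 + 8 + 8 + 249 + 332 + 332 = 935.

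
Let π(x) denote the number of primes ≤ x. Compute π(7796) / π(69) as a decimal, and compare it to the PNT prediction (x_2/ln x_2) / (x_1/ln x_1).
π(7796)/π(69) = 987/19 ≈ 51.9474;  PNT prediction ≈ 53.3839.

π(69) = 19 and π(7796) = 987, so π(7796)/π(69) ≈ 51.9474. The PNT-predicted ratio is (7796/ln(7796)) / (69/ln(69)) ≈ 53.3839. The two agree to within a few percent, as expected.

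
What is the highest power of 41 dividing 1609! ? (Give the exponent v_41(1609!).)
v_41(1609!) = 39

Legendre's formula: v_p(n!) = Σ_{k ≥ 1} ⌊n / p^k⌋. For p = 41, n = 1609, the terms are:
  ⌊1609/41^1⌋ = ⌊1609/41⌋ = 39
(the next term ⌊1609/41^2⌋ = 0, terminating the sum). Summing: v_41(1609!) = 39 = 39.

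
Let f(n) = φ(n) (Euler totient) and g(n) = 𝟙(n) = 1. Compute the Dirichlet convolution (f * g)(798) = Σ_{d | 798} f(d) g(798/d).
(φ * 𝟙)(798) = 798

Divisors of 798: [1, 2, 3, 6, 7, 14, 19, 21, 38, 42, 57, 114, 133, 266, 399, 798]. For each d | 798:
  d = 1: φ(1) · 𝟙(798/1) = 1 · 1 = 1
  d = 2: φ(2) · 𝟙(798/2) = 1 · 1 = 1
  d = 3: φ(3) · 𝟙(798/3) = 2 · 1 = 2
  d = 6: φ(6) · 𝟙(798/6) = 2 · 1 = 2
  d = 7: φ(7) · 𝟙(798/7) = 6 · 1 = 6
  d = 14: φ(14) · 𝟙(798/14) = 6 · 1 = 6
  d = 19: φ(19) · 𝟙(798/19) = 18 · 1 = 18
  d = 21: φ(21) · 𝟙(798/21) = 12 · 1 = 12
  d = 38: φ(38) · 𝟙(798/38) = 18 · 1 = 18
  d = 42: φ(42) · 𝟙(798/42) = 12 · 1 = 12
  d = 57: φ(57) · 𝟙(798/57) = 36 · 1 = 36
  d = 114: φ(114) · 𝟙(798/114) = 36 · 1 = 36
  d = 133: φ(133) · 𝟙(798/133) = 108 · 1 = 108
  d = 266: φ(266) · 𝟙(798/266) = 108 · 1 = 108
  d = 399: φ(399) · 𝟙(798/399) = 216 · 1 = 216
  d = 798: φ(798) · 𝟙(798/798) = 216 · 1 = 216
Summing: (φ * 𝟙)(798) = 1 + 1 + 2 + 2 + 6 + 6 + 18 + 12 + 18 + 12 + 36 + 36 + 108 + 108 + 216 + 216 = 798.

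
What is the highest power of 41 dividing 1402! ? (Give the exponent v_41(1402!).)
v_41(1402!) = 34

Legendre's formula: v_p(n!) = Σ_{k ≥ 1} ⌊n / p^k⌋. For p = 41, n = 1402, the terms are:
  ⌊1402/41^1⌋ = ⌊1402/41⌋ = 34
(the next term ⌊1402/41^2⌋ = 0, terminating the sum). Summing: v_41(1402!) = 34 = 34.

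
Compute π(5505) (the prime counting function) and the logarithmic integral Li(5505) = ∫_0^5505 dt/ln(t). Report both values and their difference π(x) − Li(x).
π(5505) = 727;  Li(5505) ≈ 743.23;  π(x) − Li(x) ≈ -16.23.

Direct count of primes ≤ 5505 gives π(5505) = 727. Numerical evaluation of the logarithmic integral gives Li(5505) ≈ 743.23. The difference π(x) − Li(x) ≈ -16.23 is typically negative for small/moderate x (Li(x) overestimates), though Littlewood's theorem shows this sign changes infinitely often.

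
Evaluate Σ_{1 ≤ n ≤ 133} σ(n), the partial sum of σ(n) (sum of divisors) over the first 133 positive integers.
Σ_{n ≤ 133} σ(n) = 14591

Compute σ(n) for each 1 ≤ n ≤ 133: σ(1) = 1, σ(2) = 3, σ(3) = 4, σ(4) = 7, σ(5) = 6, σ(6) = 12, σ(7) = 8, σ(8) = 15, σ(9) = 13, σ(10) = 18, σ(11) = 12, σ(12) = 28, σ(13) = 14, σ(14) = 24, σ(15) = 24, σ(16) = 31, σ(17) = 18, σ(18) = 39, σ(19) = 20, σ(20) = 42, σ(21) = 32, σ(22) = 36, σ(23) = 24, σ(24) = 60, σ(25) = 31, σ(26) = 42, σ(27) = 40, σ(28) = 56, σ(29) = 30, σ(30) = 72, σ(31) = 32, σ(32) = 63, σ(33) = 48, σ(34) = 54, σ(35) = 48, σ(36) = 91, σ(37) = 38, σ(38) = 60, σ(39) = 56, σ(40) = 90, σ(41) = 42, σ(42) = 96, σ(43) = 44, σ(44) = 84, σ(45) = 78, σ(46) = 72, σ(47) = 48, σ(48) = 124, σ(49) = 57, σ(50) = 93, σ(51) = 72, σ(52) = 98, σ(53) = 54, σ(54) = 120, σ(55) = 72, σ(56) = 120, σ(57) = 80, σ(58) = 90, σ(59) = 60, σ(60) = 168, σ(61) = 62, σ(62) = 96, σ(63) = 104, σ(64) = 127, σ(65) = 84, σ(66) = 144, σ(67) = 68, σ(68) = 126, σ(69) = 96, σ(70) = 144, σ(71) = 72, σ(72) = 195, σ(73) = 74, σ(74) = 114, σ(75) = 124, σ(76) = 140, σ(77) = 96, σ(78) = 168, σ(79) = 80, σ(80) = 186, σ(81) = 121, σ(82) = 126, σ(83) = 84, σ(84) = 224, σ(85) = 108, σ(86) = 132, σ(87) = 120, σ(88) = 180, σ(89) = 90, σ(90) = 234, σ(91) = 112, σ(92) = 168, σ(93) = 128, σ(94) = 144, σ(95) = 120, σ(96) = 252, σ(97) = 98, σ(98) = 171, σ(99) = 156, σ(100) = 217, σ(101) = 102, σ(102) = 216, σ(103) = 104, σ(104) = 210, σ(105) = 192, σ(106) = 162, σ(107) = 108, σ(108) = 280, σ(109) = 110, σ(110) = 216, σ(111) = 152, σ(112) = 248, σ(113) = 114, σ(114) = 240, σ(115) = 144, σ(116) = 210, σ(117) = 182, σ(118) = 180, σ(119) = 144, σ(120) = 360, σ(121) = 133, σ(122) = 186, σ(123) = 168, σ(124) = 224, σ(125) = 156, σ(126) = 312, σ(127) = 128, σ(128) = 255, σ(129) = 176, σ(130) = 252, σ(131) = 132, σ(132) = 336, σ(133) = 160. Summing all 133 values: 14591. (Average order: Σ_{n ≤ x} σ(n) ~ (π²/12) x². For x = 133, (π²/12)·133² ≈ 14548.62.)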